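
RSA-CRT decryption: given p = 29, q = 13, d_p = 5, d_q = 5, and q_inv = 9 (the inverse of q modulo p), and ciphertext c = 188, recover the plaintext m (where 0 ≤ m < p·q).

106

m₁ = c^(d_p) mod p: c ≡ 14 (mod 29), and 14^5 mod 29 = 19.
m₂ = c^(d_q) mod q: c ≡ 6 (mod 13), and 6^5 mod 13 = 2.
h = q_inv·(m₁ − m₂) mod p = 9·(19 − 2) mod 29 = 8.
m = m₂ + h·q = 2 + 8·13 = 106.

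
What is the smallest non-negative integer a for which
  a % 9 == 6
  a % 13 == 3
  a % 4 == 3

The moduli are pairwise coprime; N = 9·13·4 = 468.
N/9 = 52; 52 ≡ 7 (mod 9); 7·4 ≡ 1, so inverse 4.
N/13 = 36; 36 ≡ 10 (mod 13); 10·4 ≡ 1, so inverse 4.
N/4 = 117; 117 ≡ 1 (mod 4), inverse 1.
a ≡ 6·52·4 + 3·36·4 + 3·117·1 = 2031.
2031 mod 468 = 159.

159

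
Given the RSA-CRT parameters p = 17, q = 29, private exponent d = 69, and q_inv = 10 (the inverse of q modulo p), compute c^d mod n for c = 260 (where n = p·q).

405

d_p = d mod (p−1) = 69 mod 16 = 5; d_q = d mod (q−1) = 13.
m₁ = c^(d_p) mod p: c ≡ 5 (mod 17), and 5^5 mod 17 = 14.
m₂ = c^(d_q) mod q: c ≡ 28 (mod 29), and 28^13 mod 29 = 28.
h = q_inv·(m₁ − m₂) mod p = 10·(14 − 28) mod 17 = 13.
m = m₂ + h·q = 28 + 13·29 = 405.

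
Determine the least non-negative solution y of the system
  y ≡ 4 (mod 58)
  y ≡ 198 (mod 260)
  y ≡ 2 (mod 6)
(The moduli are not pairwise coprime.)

12938

gcd(58, 260) = 2 and 2 | (198 − 4), so the pair is consistent; merging gives y ≡ 5398 (mod 7540), where 7540 = lcm(58, 260).
gcd(7540, 6) = 2 and 2 | (2 − 5398), so the pair is consistent; merging gives y ≡ 12938 (mod 22620), where 22620 = lcm(7540, 6).
The solution is unique modulo lcm(58, 260, 6) = 22620.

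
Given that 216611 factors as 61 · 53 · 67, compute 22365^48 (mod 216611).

Mod 61: 22365 ≡ 39; 39^48 ≡ 34 (mod 61).
Mod 53: 22365 ≡ 52; 52^48 ≡ 1 (mod 53).
Mod 67: 22365 ≡ 54; 54^48 ≡ 15 (mod 67).
Combine by CRT: x ≡ 34 (mod 61), x ≡ 1 (mod 53), x ≡ 15 (mod 67) ⇒ x ≡ 56764 (mod 216611).

56764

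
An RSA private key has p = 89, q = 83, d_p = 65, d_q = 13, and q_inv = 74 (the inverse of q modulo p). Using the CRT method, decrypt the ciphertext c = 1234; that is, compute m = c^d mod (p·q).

m₁ = c^(d_p) mod p: c ≡ 77 (mod 89), and 77^65 mod 89 = 77.
m₂ = c^(d_q) mod q: c ≡ 72 (mod 83), and 72^13 mod 83 = 22.
h = q_inv·(m₁ − m₂) mod p = 74·(77 − 22) mod 89 = 65.
m = m₂ + h·q = 22 + 65·83 = 5417.

5417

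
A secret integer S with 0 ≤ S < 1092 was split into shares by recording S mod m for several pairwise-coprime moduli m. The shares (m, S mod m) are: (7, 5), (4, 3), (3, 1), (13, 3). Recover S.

The moduli are pairwise coprime; N = 7·4·3·13 = 1092.
N/7 = 156; 156 ≡ 2 (mod 7); 2·4 ≡ 1, so inverse 4.
N/4 = 273; 273 ≡ 1 (mod 4), inverse 1.
N/3 = 364; 364 ≡ 1 (mod 3), inverse 1.
N/13 = 84; 84 ≡ 6 (mod 13); 6·11 ≡ 1, so inverse 11.
S ≡ 5·156·4 + 3·273·1 + 1·364·1 + 3·84·11 = 7075.
7075 mod 1092 = 523.

523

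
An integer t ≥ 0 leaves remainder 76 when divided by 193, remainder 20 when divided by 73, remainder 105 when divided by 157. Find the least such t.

2117093

From t ≡ 76 (mod 193) write t = 76 + 193s. Substituting into t ≡ 20 (mod 73) gives 193s ≡ 17 (mod 73), and since 47⁻¹ ≡ 14 (mod 73), s ≡ 19. Hence t ≡ 76 + 193·19 = 3743 (mod 14089).
From t ≡ 3743 (mod 14089) write t = 3743 + 14089s. Substituting into t ≡ 105 (mod 157) gives 14089s ≡ 130 (mod 157), and since 116⁻¹ ≡ 134 (mod 157), s ≡ 150. Hence t ≡ 3743 + 14089·150 = 2117093 (mod 2211973).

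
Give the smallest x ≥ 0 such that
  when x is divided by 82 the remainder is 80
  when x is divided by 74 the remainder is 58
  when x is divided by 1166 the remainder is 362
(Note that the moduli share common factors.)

715120

Combine the congruences pairwise.
gcd(82, 74) = 2 and 2 | (58 − 80), so the pair is consistent; merging gives x ≡ 2130 (mod 3034), where 3034 = lcm(82, 74).
gcd(3034, 1166) = 2 and 2 | (362 − 2130), so the pair is consistent; merging gives x ≡ 715120 (mod 1768822), where 1768822 = lcm(3034, 1166).
The solution is unique modulo lcm(82, 74, 1166) = 1768822.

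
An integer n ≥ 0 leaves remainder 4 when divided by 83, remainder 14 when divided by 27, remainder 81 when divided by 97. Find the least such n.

11624

The moduli are pairwise coprime; M = 83·27·97 = 217377.
M/83 = 2619; 2619 ≡ 46 (mod 83); 46·74 ≡ 1, so inverse 74.
M/27 = 8051; 8051 ≡ 5 (mod 27); 5·11 ≡ 1, so inverse 11.
M/97 = 2241; 2241 ≡ 10 (mod 97); 10·68 ≡ 1, so inverse 68.
n ≡ 4·2619·74 + 14·8051·11 + 81·2241·68 = 14358506.
14358506 mod 217377 = 11624.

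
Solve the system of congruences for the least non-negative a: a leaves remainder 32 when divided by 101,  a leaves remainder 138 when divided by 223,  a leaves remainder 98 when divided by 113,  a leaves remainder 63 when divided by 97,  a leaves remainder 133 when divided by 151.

From a ≡ 32 (mod 101) write a = 32 + 101t. Substituting into a ≡ 138 (mod 223) gives 101t ≡ 106 (mod 223), and since 101⁻¹ ≡ 53 (mod 223), t ≡ 43. Hence a ≡ 32 + 101·43 = 4375 (mod 22523).
From a ≡ 4375 (mod 22523) write a = 4375 + 22523t. Substituting into a ≡ 98 (mod 113) gives 22523t ≡ 17 (mod 113), and since 36⁻¹ ≡ 22 (mod 113), t ≡ 35. Hence a ≡ 4375 + 22523·35 = 792680 (mod 2545099).
From a ≡ 792680 (mod 2545099) write a = 792680 + 2545099t. Substituting into a ≡ 63 (mod 97) gives 2545099t ≡ 67 (mod 97), and since 13⁻¹ ≡ 15 (mod 97), t ≡ 35. Hence a ≡ 792680 + 2545099·35 = 89871145 (mod 246874603).
From a ≡ 89871145 (mod 246874603) write a = 89871145 + 246874603t. Substituting into a ≡ 133 (mod 151) gives 246874603t ≡ 111 (mod 151), and since 22⁻¹ ≡ 103 (mod 151), t ≡ 108. Hence a ≡ 89871145 + 246874603·108 = 26752328269 (mod 37278065053).

26752328269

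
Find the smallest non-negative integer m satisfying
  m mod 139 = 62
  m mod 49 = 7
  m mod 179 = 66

From m ≡ 62 (mod 139) write m = 62 + 139t. Substituting into m ≡ 7 (mod 49) gives 139t ≡ 43 (mod 49), and since 41⁻¹ ≡ 6 (mod 49), t ≡ 13. Hence m ≡ 62 + 139·13 = 1869 (mod 6811).
From m ≡ 1869 (mod 6811) write m = 1869 + 6811t. Substituting into m ≡ 66 (mod 179) gives 6811t ≡ 166 (mod 179), and since 9⁻¹ ≡ 20 (mod 179), t ≡ 98. Hence m ≡ 1869 + 6811·98 = 669347 (mod 1219169).

669347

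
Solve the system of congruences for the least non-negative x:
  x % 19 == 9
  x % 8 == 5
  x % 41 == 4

The moduli are pairwise coprime; N = 19·8·41 = 6232.
N/19 = 328; 328 ≡ 5 (mod 19); 5·4 ≡ 1, so inverse 4.
N/8 = 779; 779 ≡ 3 (mod 8); 3·3 ≡ 1, so inverse 3.
N/41 = 152; 152 ≡ 29 (mod 41); 29·17 ≡ 1, so inverse 17.
x ≡ 9·328·4 + 5·779·3 + 4·152·17 = 33829.
33829 mod 6232 = 2669.

2669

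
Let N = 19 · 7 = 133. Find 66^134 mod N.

Mod 19: 66 ≡ 9; by Fermat, exponent reduces to 134 mod 18 = 8; 9^8 ≡ 17 (mod 19).
Mod 7: 66 ≡ 3; by Fermat, exponent reduces to 134 mod 6 = 2; 3^2 ≡ 2 (mod 7).
Combine by CRT: x ≡ 17 (mod 19), x ≡ 2 (mod 7) ⇒ x ≡ 93 (mod 133).

93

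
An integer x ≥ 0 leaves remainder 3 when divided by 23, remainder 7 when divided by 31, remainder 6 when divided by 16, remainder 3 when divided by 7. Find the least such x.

41702

The moduli are pairwise coprime; N = 23·31·16·7 = 79856.
N/23 = 3472; 3472 ≡ 22 (mod 23); 22·22 ≡ 1, so inverse 22.
N/31 = 2576; 2576 ≡ 3 (mod 31); 3·21 ≡ 1, so inverse 21.
N/16 = 4991; 4991 ≡ 15 (mod 16); 15·15 ≡ 1, so inverse 15.
N/7 = 11408; 11408 ≡ 5 (mod 7); 5·3 ≡ 1, so inverse 3.
x ≡ 3·3472·22 + 7·2576·21 + 6·4991·15 + 3·11408·3 = 1159686.
1159686 mod 79856 = 41702.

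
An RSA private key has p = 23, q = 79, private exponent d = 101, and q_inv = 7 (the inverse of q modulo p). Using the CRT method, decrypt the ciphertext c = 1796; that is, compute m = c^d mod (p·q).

1637

d_p = d mod (p−1) = 101 mod 22 = 13; d_q = d mod (q−1) = 23.
m₁ = c^(d_p) mod p: c ≡ 2 (mod 23), and 2^13 mod 23 = 4.
m₂ = c^(d_q) mod q: c ≡ 58 (mod 79), and 58^23 mod 79 = 57.
h = q_inv·(m₁ − m₂) mod p = 7·(4 − 57) mod 23 = 20.
m = m₂ + h·q = 57 + 20·79 = 1637.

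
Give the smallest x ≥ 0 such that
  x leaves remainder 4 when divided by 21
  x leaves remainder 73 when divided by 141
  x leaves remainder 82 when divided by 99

gcd(21, 141) = 3 and 3 | (73 − 4), so the pair is consistent; merging gives x ≡ 214 (mod 987), where 987 = lcm(21, 141).
gcd(987, 99) = 3 and 3 | (82 − 214), so the pair is consistent; merging gives x ≡ 11071 (mod 32571), where 32571 = lcm(987, 99).
The solution is unique modulo lcm(21, 141, 99) = 32571.

11071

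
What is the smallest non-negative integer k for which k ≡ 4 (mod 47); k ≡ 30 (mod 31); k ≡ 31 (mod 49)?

9733

The moduli are pairwise coprime; N = 47·31·49 = 71393.
N/47 = 1519; 1519 ≡ 15 (mod 47); 15·22 ≡ 1, so inverse 22.
N/31 = 2303; 2303 ≡ 9 (mod 31); 9·7 ≡ 1, so inverse 7.
N/49 = 1457; 1457 ≡ 36 (mod 49); 36·15 ≡ 1, so inverse 15.
k ≡ 4·1519·22 + 30·2303·7 + 31·1457·15 = 1294807.
1294807 mod 71393 = 9733.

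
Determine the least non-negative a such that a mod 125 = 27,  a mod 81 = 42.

From a ≡ 27 (mod 125) write a = 27 + 125t. Substituting into a ≡ 42 (mod 81) gives 125t ≡ 15 (mod 81), and since 44⁻¹ ≡ 35 (mod 81), t ≡ 39. Hence a ≡ 27 + 125·39 = 4902 (mod 10125).

4902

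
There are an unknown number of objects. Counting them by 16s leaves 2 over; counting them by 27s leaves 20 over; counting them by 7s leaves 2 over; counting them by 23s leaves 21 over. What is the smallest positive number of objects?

47378

The moduli are pairwise coprime; M = 16·27·7·23 = 69552.
M/16 = 4347; 4347 ≡ 11 (mod 16); 11·3 ≡ 1, so inverse 3.
M/27 = 2576; 2576 ≡ 11 (mod 27); 11·5 ≡ 1, so inverse 5.
M/7 = 9936; 9936 ≡ 3 (mod 7); 3·5 ≡ 1, so inverse 5.
M/23 = 3024; 3024 ≡ 11 (mod 23); 11·21 ≡ 1, so inverse 21.
N ≡ 2·4347·3 + 20·2576·5 + 2·9936·5 + 21·3024·21 = 1716626.
1716626 mod 69552 = 47378.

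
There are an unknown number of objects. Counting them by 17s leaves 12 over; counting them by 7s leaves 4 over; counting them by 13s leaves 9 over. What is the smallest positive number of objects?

The moduli are pairwise coprime; M = 17·7·13 = 1547.
M/17 = 91; 91 ≡ 6 (mod 17); 6·3 ≡ 1, so inverse 3.
M/7 = 221; 221 ≡ 4 (mod 7); 4·2 ≡ 1, so inverse 2.
M/13 = 119; 119 ≡ 2 (mod 13); 2·7 ≡ 1, so inverse 7.
N ≡ 12·91·3 + 4·221·2 + 9·119·7 = 12541.
12541 mod 1547 = 165.

165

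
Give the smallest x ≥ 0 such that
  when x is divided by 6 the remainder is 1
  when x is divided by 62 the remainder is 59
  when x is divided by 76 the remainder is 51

gcd(6, 62) = 2 and 2 | (59 − 1), so the pair is consistent; merging gives x ≡ 121 (mod 186), where 186 = lcm(6, 62).
gcd(186, 76) = 2 and 2 | (51 − 121), so the pair is consistent; merging gives x ≡ 5143 (mod 7068), where 7068 = lcm(186, 76).
The solution is unique modulo lcm(6, 62, 76) = 7068.

5143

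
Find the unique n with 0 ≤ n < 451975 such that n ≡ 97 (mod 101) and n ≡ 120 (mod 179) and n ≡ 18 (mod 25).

199168

Combine the congruences pairwise.
From n ≡ 97 (mod 101) write n = 97 + 101t. Substituting into n ≡ 120 (mod 179) gives 101t ≡ 23 (mod 179), and since 101⁻¹ ≡ 39 (mod 179), t ≡ 2. Hence n ≡ 97 + 101·2 = 299 (mod 18079).
From n ≡ 299 (mod 18079) write n = 299 + 18079t. Substituting into n ≡ 18 (mod 25) gives 18079t ≡ 19 (mod 25), and since 4⁻¹ ≡ 19 (mod 25), t ≡ 11. Hence n ≡ 299 + 18079·11 = 199168 (mod 451975).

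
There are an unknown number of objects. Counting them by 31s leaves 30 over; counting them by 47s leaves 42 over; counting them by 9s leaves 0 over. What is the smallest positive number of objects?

3285

From N ≡ 30 (mod 31) write N = 30 + 31t. Substituting into N ≡ 42 (mod 47) gives 31t ≡ 12 (mod 47), and since 31⁻¹ ≡ 44 (mod 47), t ≡ 11. Hence N ≡ 30 + 31·11 = 371 (mod 1457).
From N ≡ 371 (mod 1457) write N = 371 + 1457t. Substituting into N ≡ 0 (mod 9) gives 1457t ≡ 7 (mod 9), and since 8⁻¹ ≡ 8 (mod 9), t ≡ 2. Hence N ≡ 371 + 1457·2 = 3285 (mod 13113).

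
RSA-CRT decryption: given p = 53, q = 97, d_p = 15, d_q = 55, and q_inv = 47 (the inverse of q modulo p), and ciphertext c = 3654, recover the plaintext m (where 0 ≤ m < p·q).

4182

m₁ = c^(d_p) mod p: c ≡ 50 (mod 53), and 50^15 mod 53 = 48.
m₂ = c^(d_q) mod q: c ≡ 65 (mod 97), and 65^55 mod 97 = 11.
h = q_inv·(m₁ − m₂) mod p = 47·(48 − 11) mod 53 = 43.
m = m₂ + h·q = 11 + 43·97 = 4182.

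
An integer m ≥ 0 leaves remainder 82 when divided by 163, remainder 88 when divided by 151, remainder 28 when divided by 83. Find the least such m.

The moduli are pairwise coprime; N = 163·151·83 = 2042879.
N/163 = 12533; 12533 ≡ 145 (mod 163); 145·9 ≡ 1, so inverse 9.
N/151 = 13529; 13529 ≡ 90 (mod 151); 90·99 ≡ 1, so inverse 99.
N/83 = 24613; 24613 ≡ 45 (mod 83); 45·24 ≡ 1, so inverse 24.
m ≡ 82·12533·9 + 88·13529·99 + 28·24613·24 = 143653938.
143653938 mod 2042879 = 652408.

652408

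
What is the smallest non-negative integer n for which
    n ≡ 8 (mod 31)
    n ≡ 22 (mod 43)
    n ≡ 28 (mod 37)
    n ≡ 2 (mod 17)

420089

From n ≡ 8 (mod 31) write n = 8 + 31t. Substituting into n ≡ 22 (mod 43) gives 31t ≡ 14 (mod 43), and since 31⁻¹ ≡ 25 (mod 43), t ≡ 6. Hence n ≡ 8 + 31·6 = 194 (mod 1333).
From n ≡ 194 (mod 1333) write n = 194 + 1333t. Substituting into n ≡ 28 (mod 37) gives 1333t ≡ 19 (mod 37), and since 1⁻¹ ≡ 1 (mod 37), t ≡ 19. Hence n ≡ 194 + 1333·19 = 25521 (mod 49321).
From n ≡ 25521 (mod 49321) write n = 25521 + 49321t. Substituting into n ≡ 2 (mod 17) gives 49321t ≡ 15 (mod 17), and since 4⁻¹ ≡ 13 (mod 17), t ≡ 8. Hence n ≡ 25521 + 49321·8 = 420089 (mod 838457).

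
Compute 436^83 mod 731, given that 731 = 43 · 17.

Mod 43: 436 ≡ 6; by Fermat, exponent reduces to 83 mod 42 = 41; 6^41 ≡ 36 (mod 43).
Mod 17: 436 ≡ 11; by Fermat, exponent reduces to 83 mod 16 = 3; 11^3 ≡ 5 (mod 17).
Combine by CRT: x ≡ 36 (mod 43), x ≡ 5 (mod 17) ⇒ x ≡ 294 (mod 731).

294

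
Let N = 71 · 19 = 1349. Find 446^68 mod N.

1308

Mod 71: 446 ≡ 20; 20^68 ≡ 30 (mod 71).
Mod 19: 446 ≡ 9; by Fermat, exponent reduces to 68 mod 18 = 14; 9^14 ≡ 16 (mod 19).
Combine by CRT: x ≡ 30 (mod 71), x ≡ 16 (mod 19) ⇒ x ≡ 1308 (mod 1349).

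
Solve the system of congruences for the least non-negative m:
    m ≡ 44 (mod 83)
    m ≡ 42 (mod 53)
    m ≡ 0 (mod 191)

The moduli are pairwise coprime; N = 83·53·191 = 840209.
N/83 = 10123; 10123 ≡ 80 (mod 83); 80·55 ≡ 1, so inverse 55.
N/53 = 15853; 15853 ≡ 6 (mod 53); 6·9 ≡ 1, so inverse 9.
N/191 = 4399; 4399 ≡ 6 (mod 191); 6·32 ≡ 1, so inverse 32.
m ≡ 44·10123·55 + 42·15853·9 + 0·4399·32 = 30490094.
30490094 mod 840209 = 242570.

242570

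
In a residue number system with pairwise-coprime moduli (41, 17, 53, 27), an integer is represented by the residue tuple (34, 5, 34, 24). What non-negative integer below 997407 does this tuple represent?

The moduli are pairwise coprime; N = 41·17·53·27 = 997407.
N/41 = 24327; 24327 ≡ 14 (mod 41); 14·3 ≡ 1, so inverse 3.
N/17 = 58671; 58671 ≡ 4 (mod 17); 4·13 ≡ 1, so inverse 13.
N/53 = 18819; 18819 ≡ 4 (mod 53); 4·40 ≡ 1, so inverse 40.
N/27 = 36941; 36941 ≡ 5 (mod 27); 5·11 ≡ 1, so inverse 11.
x ≡ 34·24327·3 + 5·58671·13 + 34·18819·40 + 24·36941·11 = 41641233.
41641233 mod 997407 = 747546.

747546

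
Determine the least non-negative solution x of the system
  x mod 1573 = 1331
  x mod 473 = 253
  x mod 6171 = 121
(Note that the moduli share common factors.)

gcd(1573, 473) = 11 and 11 | (253 − 1331), so the pair is consistent; merging gives x ≡ 57959 (mod 67639), where 67639 = lcm(1573, 473).
gcd(67639, 6171) = 121 and 121 | (121 − 57959), so the pair is consistent; merging gives x ≡ 2425324 (mod 3449589), where 3449589 = lcm(67639, 6171).
The solution is unique modulo lcm(1573, 473, 6171) = 3449589.

2425324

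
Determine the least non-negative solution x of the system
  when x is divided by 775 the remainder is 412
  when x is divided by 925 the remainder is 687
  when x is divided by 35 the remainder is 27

Combine the congruences pairwise.
gcd(775, 925) = 25 and 25 | (687 − 412), so the pair is consistent; merging gives x ≡ 22887 (mod 28675), where 28675 = lcm(775, 925).
gcd(28675, 35) = 5 and 5 | (27 − 22887), so the pair is consistent; merging gives x ≡ 108912 (mod 200725), where 200725 = lcm(28675, 35).
The solution is unique modulo lcm(775, 925, 35) = 200725.

108912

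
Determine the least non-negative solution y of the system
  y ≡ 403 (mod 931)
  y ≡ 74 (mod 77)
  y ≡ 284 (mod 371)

gcd(931, 77) = 7 and 7 | (74 − 403), so the pair is consistent; merging gives y ≡ 7851 (mod 10241), where 10241 = lcm(931, 77).
gcd(10241, 371) = 7 and 7 | (284 − 7851), so the pair is consistent; merging gives y ≡ 18092 (mod 542773), where 542773 = lcm(10241, 371).
The solution is unique modulo lcm(931, 77, 371) = 542773.

18092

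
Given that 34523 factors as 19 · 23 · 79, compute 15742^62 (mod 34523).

Mod 19: 15742 ≡ 10; by Fermat, exponent reduces to 62 mod 18 = 8; 10^8 ≡ 17 (mod 19).
Mod 23: 15742 ≡ 10; by Fermat, exponent reduces to 62 mod 22 = 18; 10^18 ≡ 9 (mod 23).
Mod 79: 15742 ≡ 21; 21^62 ≡ 22 (mod 79).
Combine by CRT: x ≡ 17 (mod 19), x ≡ 9 (mod 23), x ≡ 22 (mod 79) ⇒ x ≡ 21905 (mod 34523).

21905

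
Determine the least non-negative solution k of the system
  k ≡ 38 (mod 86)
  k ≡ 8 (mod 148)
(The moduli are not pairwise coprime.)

4596

Combine the congruences pairwise.
gcd(86, 148) = 2 and 2 | (8 − 38), so the pair is consistent; merging gives k ≡ 4596 (mod 6364), where 6364 = lcm(86, 148).
The solution is unique modulo lcm(86, 148) = 6364.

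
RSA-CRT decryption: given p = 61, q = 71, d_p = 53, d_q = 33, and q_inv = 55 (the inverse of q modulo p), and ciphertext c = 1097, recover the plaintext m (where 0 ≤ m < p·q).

m₁ = c^(d_p) mod p: c ≡ 60 (mod 61), and 60^53 mod 61 = 60.
m₂ = c^(d_q) mod q: c ≡ 32 (mod 71), and 32^33 mod 71 = 45.
h = q_inv·(m₁ − m₂) mod p = 55·(60 − 45) mod 61 = 32.
m = m₂ + h·q = 45 + 32·71 = 2317.

2317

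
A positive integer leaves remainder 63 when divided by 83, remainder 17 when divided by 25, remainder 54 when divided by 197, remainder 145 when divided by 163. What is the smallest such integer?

53895117

From a ≡ 63 (mod 83) write a = 63 + 83t. Substituting into a ≡ 17 (mod 25) gives 83t ≡ 4 (mod 25), and since 8⁻¹ ≡ 22 (mod 25), t ≡ 13. Hence a ≡ 63 + 83·13 = 1142 (mod 2075).
From a ≡ 1142 (mod 2075) write a = 1142 + 2075t. Substituting into a ≡ 54 (mod 197) gives 2075t ≡ 94 (mod 197), and since 105⁻¹ ≡ 182 (mod 197), t ≡ 166. Hence a ≡ 1142 + 2075·166 = 345592 (mod 408775).
From a ≡ 345592 (mod 408775) write a = 345592 + 408775t. Substituting into a ≡ 145 (mod 163) gives 408775t ≡ 113 (mod 163), and since 134⁻¹ ≡ 118 (mod 163), t ≡ 131. Hence a ≡ 345592 + 408775·131 = 53895117 (mod 66630325).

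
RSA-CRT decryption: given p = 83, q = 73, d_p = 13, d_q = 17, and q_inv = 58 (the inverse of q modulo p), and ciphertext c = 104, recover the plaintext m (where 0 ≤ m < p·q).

m₁ = c^(d_p) mod p: c ≡ 21 (mod 83), and 21^13 mod 83 = 17.
m₂ = c^(d_q) mod q: c ≡ 31 (mod 73), and 31^17 mod 73 = 58.
h = q_inv·(m₁ − m₂) mod p = 58·(17 − 58) mod 83 = 29.
m = m₂ + h·q = 58 + 29·73 = 2175.

2175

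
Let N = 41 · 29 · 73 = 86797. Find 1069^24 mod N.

Mod 41: 1069 ≡ 3; 3^24 ≡ 1 (mod 41).
Mod 29: 1069 ≡ 25; 25^24 ≡ 23 (mod 29).
Mod 73: 1069 ≡ 47; 47^24 ≡ 8 (mod 73).
Combine by CRT: x ≡ 1 (mod 41), x ≡ 23 (mod 29), x ≡ 8 (mod 73) ⇒ x ≡ 40304 (mod 86797).

40304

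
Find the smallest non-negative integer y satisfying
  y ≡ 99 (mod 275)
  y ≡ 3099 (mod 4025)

35299

Combine the congruences pairwise.
gcd(275, 4025) = 25 and 25 | (3099 − 99), so the pair is consistent; merging gives y ≡ 35299 (mod 44275), where 44275 = lcm(275, 4025).
The solution is unique modulo lcm(275, 4025) = 44275.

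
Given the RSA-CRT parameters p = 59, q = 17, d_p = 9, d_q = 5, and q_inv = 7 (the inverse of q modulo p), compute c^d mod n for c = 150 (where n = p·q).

m₁ = c^(d_p) mod p: c ≡ 32 (mod 59), and 32^9 mod 59 = 13.
m₂ = c^(d_q) mod q: c ≡ 14 (mod 17), and 14^5 mod 17 = 12.
h = q_inv·(m₁ − m₂) mod p = 7·(13 − 12) mod 59 = 7.
m = m₂ + h·q = 12 + 7·17 = 131.

131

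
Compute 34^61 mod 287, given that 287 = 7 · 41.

48

Mod 7: 34 ≡ 6; by Fermat, exponent reduces to 61 mod 6 = 1; 6^1 ≡ 6 (mod 7).
Mod 41: 34 ≡ 34; by Fermat, exponent reduces to 61 mod 40 = 21; 34^21 ≡ 7 (mod 41).
Combine by CRT: x ≡ 6 (mod 7), x ≡ 7 (mod 41) ⇒ x ≡ 48 (mod 287).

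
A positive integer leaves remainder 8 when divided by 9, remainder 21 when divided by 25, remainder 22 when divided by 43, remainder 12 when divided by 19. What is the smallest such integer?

The moduli are pairwise coprime; N = 9·25·43·19 = 183825.
N/9 = 20425; 20425 ≡ 4 (mod 9); 4·7 ≡ 1, so inverse 7.
N/25 = 7353; 7353 ≡ 3 (mod 25); 3·17 ≡ 1, so inverse 17.
N/43 = 4275; 4275 ≡ 18 (mod 43); 18·12 ≡ 1, so inverse 12.
N/19 = 9675; 9675 ≡ 4 (mod 19); 4·5 ≡ 1, so inverse 5.
a ≡ 8·20425·7 + 21·7353·17 + 22·4275·12 + 12·9675·5 = 5477921.
5477921 mod 183825 = 146996.

146996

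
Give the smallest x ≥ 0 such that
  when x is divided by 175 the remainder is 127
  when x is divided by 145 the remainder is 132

Combine the congruences pairwise.
gcd(175, 145) = 5 and 5 | (132 − 127), so the pair is consistent; merging gives x ≡ 1002 (mod 5075), where 5075 = lcm(175, 145).
The solution is unique modulo lcm(175, 145) = 5075.

1002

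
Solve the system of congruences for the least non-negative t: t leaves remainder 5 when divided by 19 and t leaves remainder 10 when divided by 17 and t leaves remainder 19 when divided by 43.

The moduli are pairwise coprime; N = 19·17·43 = 13889.
N/19 = 731; 731 ≡ 9 (mod 19); 9·17 ≡ 1, so inverse 17.
N/17 = 817; 817 ≡ 1 (mod 17), inverse 1.
N/43 = 323; 323 ≡ 22 (mod 43); 22·2 ≡ 1, so inverse 2.
t ≡ 5·731·17 + 10·817·1 + 19·323·2 = 82579.
82579 mod 13889 = 13134.

13134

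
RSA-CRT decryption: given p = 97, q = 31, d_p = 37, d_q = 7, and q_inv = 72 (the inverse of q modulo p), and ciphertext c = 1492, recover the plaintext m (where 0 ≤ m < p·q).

2465

m₁ = c^(d_p) mod p: c ≡ 37 (mod 97), and 37^37 mod 97 = 40.
m₂ = c^(d_q) mod q: c ≡ 4 (mod 31), and 4^7 mod 31 = 16.
h = q_inv·(m₁ − m₂) mod p = 72·(40 − 16) mod 97 = 79.
m = m₂ + h·q = 16 + 79·31 = 2465.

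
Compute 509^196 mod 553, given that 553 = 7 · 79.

Mod 7: 509 ≡ 5; by Fermat, exponent reduces to 196 mod 6 = 4; 5^4 ≡ 2 (mod 7).
Mod 79: 509 ≡ 35; by Fermat, exponent reduces to 196 mod 78 = 40; 35^40 ≡ 44 (mod 79).
Combine by CRT: x ≡ 2 (mod 7), x ≡ 44 (mod 79) ⇒ x ≡ 44 (mod 553).

44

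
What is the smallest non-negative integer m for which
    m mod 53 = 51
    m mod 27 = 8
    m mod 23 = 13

23795

The moduli are pairwise coprime; N = 53·27·23 = 32913.
N/53 = 621; 621 ≡ 38 (mod 53); 38·7 ≡ 1, so inverse 7.
N/27 = 1219; 1219 ≡ 4 (mod 27); 4·7 ≡ 1, so inverse 7.
N/23 = 1431; 1431 ≡ 5 (mod 23); 5·14 ≡ 1, so inverse 14.
m ≡ 51·621·7 + 8·1219·7 + 13·1431·14 = 550403.
550403 mod 32913 = 23795.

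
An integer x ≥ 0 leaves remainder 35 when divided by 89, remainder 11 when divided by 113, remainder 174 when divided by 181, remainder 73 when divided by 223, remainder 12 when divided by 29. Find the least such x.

Combine the congruences pairwise.
From x ≡ 35 (mod 89) write x = 35 + 89t. Substituting into x ≡ 11 (mod 113) gives 89t ≡ 89 (mod 113), and since 89⁻¹ ≡ 80 (mod 113), t ≡ 1. Hence x ≡ 35 + 89·1 = 124 (mod 10057).
From x ≡ 124 (mod 10057) write x = 124 + 10057t. Substituting into x ≡ 174 (mod 181) gives 10057t ≡ 50 (mod 181), and since 102⁻¹ ≡ 126 (mod 181), t ≡ 146. Hence x ≡ 124 + 10057·146 = 1468446 (mod 1820317).
From x ≡ 1468446 (mod 1820317) write x = 1468446 + 1820317t. Substituting into x ≡ 73 (mod 223) gives 1820317t ≡ 82 (mod 223), and since 191⁻¹ ≡ 216 (mod 223), t ≡ 95. Hence x ≡ 1468446 + 1820317·95 = 174398561 (mod 405930691).
From x ≡ 174398561 (mod 405930691) write x = 174398561 + 405930691t. Substituting into x ≡ 12 (mod 29) gives 405930691t ≡ 27 (mod 29), and since 1⁻¹ ≡ 1 (mod 29), t ≡ 27. Hence x ≡ 174398561 + 405930691·27 = 11134527218 (mod 11771990039).

11134527218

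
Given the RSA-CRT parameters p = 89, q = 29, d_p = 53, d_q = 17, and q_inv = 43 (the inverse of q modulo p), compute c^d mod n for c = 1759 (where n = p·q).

2189

m₁ = c^(d_p) mod p: c ≡ 68 (mod 89), and 68^53 mod 89 = 53.
m₂ = c^(d_q) mod q: c ≡ 19 (mod 29), and 19^17 mod 29 = 14.
h = q_inv·(m₁ − m₂) mod p = 43·(53 − 14) mod 89 = 75.
m = m₂ + h·q = 14 + 75·29 = 2189.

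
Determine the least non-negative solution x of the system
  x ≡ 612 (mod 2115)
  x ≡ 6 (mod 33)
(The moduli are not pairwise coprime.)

15417

gcd(2115, 33) = 3 and 3 | (6 − 612), so the pair is consistent; merging gives x ≡ 15417 (mod 23265), where 23265 = lcm(2115, 33).
The solution is unique modulo lcm(2115, 33) = 23265.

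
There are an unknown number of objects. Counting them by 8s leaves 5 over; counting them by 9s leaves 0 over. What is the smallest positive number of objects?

45

From N ≡ 5 (mod 8) write N = 5 + 8t. Substituting into N ≡ 0 (mod 9) gives 8t ≡ 4 (mod 9), and since 8⁻¹ ≡ 8 (mod 9), t ≡ 5. Hence N ≡ 5 + 8·5 = 45 (mod 72).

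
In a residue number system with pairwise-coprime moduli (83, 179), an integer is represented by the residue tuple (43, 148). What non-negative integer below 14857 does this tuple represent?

Combine the congruences pairwise.
From x ≡ 43 (mod 83) write x = 43 + 83t. Substituting into x ≡ 148 (mod 179) gives 83t ≡ 105 (mod 179), and since 83⁻¹ ≡ 110 (mod 179), t ≡ 94. Hence x ≡ 43 + 83·94 = 7845 (mod 14857).

7845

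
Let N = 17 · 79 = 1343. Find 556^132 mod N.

574

Mod 17: 556 ≡ 12; by Fermat, exponent reduces to 132 mod 16 = 4; 12^4 ≡ 13 (mod 17).
Mod 79: 556 ≡ 3; by Fermat, exponent reduces to 132 mod 78 = 54; 3^54 ≡ 21 (mod 79).
Combine by CRT: x ≡ 13 (mod 17), x ≡ 21 (mod 79) ⇒ x ≡ 574 (mod 1343).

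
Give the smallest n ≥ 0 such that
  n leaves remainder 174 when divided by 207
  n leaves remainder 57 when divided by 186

gcd(207, 186) = 3 and 3 | (57 − 174), so the pair is consistent; merging gives n ≡ 4521 (mod 12834), where 12834 = lcm(207, 186).
The solution is unique modulo lcm(207, 186) = 12834.

4521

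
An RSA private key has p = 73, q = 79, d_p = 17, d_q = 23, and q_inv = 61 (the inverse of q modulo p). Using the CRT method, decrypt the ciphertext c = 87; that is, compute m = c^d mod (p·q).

5503

m₁ = c^(d_p) mod p: c ≡ 14 (mod 73), and 14^17 mod 73 = 28.
m₂ = c^(d_q) mod q: c ≡ 8 (mod 79), and 8^23 mod 79 = 52.
h = q_inv·(m₁ − m₂) mod p = 61·(28 − 52) mod 73 = 69.
m = m₂ + h·q = 52 + 69·79 = 5503.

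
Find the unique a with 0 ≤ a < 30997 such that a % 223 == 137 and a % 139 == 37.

From a ≡ 137 (mod 223) write a = 137 + 223t. Substituting into a ≡ 37 (mod 139) gives 223t ≡ 39 (mod 139), and since 84⁻¹ ≡ 48 (mod 139), t ≡ 65. Hence a ≡ 137 + 223·65 = 14632 (mod 30997).

14632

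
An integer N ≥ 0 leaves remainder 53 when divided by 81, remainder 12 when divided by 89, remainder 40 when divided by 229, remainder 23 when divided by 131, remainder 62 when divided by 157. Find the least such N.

15516968363

The moduli are pairwise coprime; M = 81·89·229·131·157 = 33953258187.
M/81 = 419176027; 419176027 ≡ 55 (mod 81); 55·28 ≡ 1, so inverse 28.
M/89 = 381497283; 381497283 ≡ 29 (mod 89); 29·43 ≡ 1, so inverse 43.
M/229 = 148267503; 148267503 ≡ 79 (mod 229); 79·29 ≡ 1, so inverse 29.
M/131 = 259185177; 259185177 ≡ 105 (mod 131); 105·5 ≡ 1, so inverse 5.
M/157 = 216262791; 216262791 ≡ 1 (mod 157), inverse 1.
N ≡ 53·419176027·28 + 12·381497283·43 + 40·148267503·29 + 23·259185177·5 + 62·216262791·1 = 1034114713973.
1034114713973 mod 33953258187 = 15516968363.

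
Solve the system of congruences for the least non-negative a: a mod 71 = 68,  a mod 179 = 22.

From a ≡ 68 (mod 71) write a = 68 + 71t. Substituting into a ≡ 22 (mod 179) gives 71t ≡ 133 (mod 179), and since 71⁻¹ ≡ 58 (mod 179), t ≡ 17. Hence a ≡ 68 + 71·17 = 1275 (mod 12709).

1275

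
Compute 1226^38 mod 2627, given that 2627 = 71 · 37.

469

Mod 71: 1226 ≡ 19; 19^38 ≡ 43 (mod 71).
Mod 37: 1226 ≡ 5; by Fermat, exponent reduces to 38 mod 36 = 2; 5^2 ≡ 25 (mod 37).
Combine by CRT: x ≡ 43 (mod 71), x ≡ 25 (mod 37) ⇒ x ≡ 469 (mod 2627).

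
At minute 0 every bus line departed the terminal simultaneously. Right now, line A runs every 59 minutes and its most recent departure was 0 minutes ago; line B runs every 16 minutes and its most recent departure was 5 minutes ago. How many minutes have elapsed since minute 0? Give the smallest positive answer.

885

Combine the congruences pairwise.
From t ≡ 0 (mod 59) write t = 0 + 59s. Substituting into t ≡ 5 (mod 16) gives 59s ≡ 5 (mod 16), and since 11⁻¹ ≡ 3 (mod 16), s ≡ 15. Hence t ≡ 0 + 59·15 = 885 (mod 944).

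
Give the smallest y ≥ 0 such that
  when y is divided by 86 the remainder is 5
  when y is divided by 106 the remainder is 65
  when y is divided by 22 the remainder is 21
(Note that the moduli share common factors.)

Combine the congruences pairwise.
gcd(86, 106) = 2 and 2 | (65 − 5), so the pair is consistent; merging gives y ≡ 4305 (mod 4558), where 4558 = lcm(86, 106).
gcd(4558, 22) = 2 and 2 | (21 − 4305), so the pair is consistent; merging gives y ≡ 36211 (mod 50138), where 50138 = lcm(4558, 22).
The solution is unique modulo lcm(86, 106, 22) = 50138.

36211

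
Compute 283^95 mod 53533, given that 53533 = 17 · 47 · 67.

19224

Mod 17: 283 ≡ 11; by Fermat, exponent reduces to 95 mod 16 = 15; 11^15 ≡ 14 (mod 17).
Mod 47: 283 ≡ 1; by Fermat, exponent reduces to 95 mod 46 = 3; 1^3 ≡ 1 (mod 47).
Mod 67: 283 ≡ 15; by Fermat, exponent reduces to 95 mod 66 = 29; 15^29 ≡ 62 (mod 67).
Combine by CRT: x ≡ 14 (mod 17), x ≡ 1 (mod 47), x ≡ 62 (mod 67) ⇒ x ≡ 19224 (mod 53533).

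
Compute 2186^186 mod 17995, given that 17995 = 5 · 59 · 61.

Mod 5: 2186 ≡ 1; by Fermat, exponent reduces to 186 mod 4 = 2; 1^2 ≡ 1 (mod 5).
Mod 59: 2186 ≡ 3; by Fermat, exponent reduces to 186 mod 58 = 12; 3^12 ≡ 28 (mod 59).
Mod 61: 2186 ≡ 51; by Fermat, exponent reduces to 186 mod 60 = 6; 51^6 ≡ 27 (mod 61).
Combine by CRT: x ≡ 1 (mod 5), x ≡ 28 (mod 59), x ≡ 27 (mod 61) ⇒ x ≡ 5456 (mod 17995).

5456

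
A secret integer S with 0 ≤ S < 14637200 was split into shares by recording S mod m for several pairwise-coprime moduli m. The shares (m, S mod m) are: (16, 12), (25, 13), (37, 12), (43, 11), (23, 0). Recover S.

4589788

The moduli are pairwise coprime; N = 16·25·37·43·23 = 14637200.
N/16 = 914825; 914825 ≡ 9 (mod 16); 9·9 ≡ 1, so inverse 9.
N/25 = 585488; 585488 ≡ 13 (mod 25); 13·2 ≡ 1, so inverse 2.
N/37 = 395600; 395600 ≡ 33 (mod 37); 33·9 ≡ 1, so inverse 9.
N/43 = 340400; 340400 ≡ 12 (mod 43); 12·18 ≡ 1, so inverse 18.
N/23 = 636400; 636400 ≡ 13 (mod 23); 13·16 ≡ 1, so inverse 16.
S ≡ 12·914825·9 + 13·585488·2 + 12·395600·9 + 11·340400·18 + 0·636400·16 = 224147788.
224147788 mod 14637200 = 4589788.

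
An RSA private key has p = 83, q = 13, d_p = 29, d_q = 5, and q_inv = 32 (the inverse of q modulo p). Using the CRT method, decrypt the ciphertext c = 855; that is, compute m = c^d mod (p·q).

173

m₁ = c^(d_p) mod p: c ≡ 25 (mod 83), and 25^29 mod 83 = 7.
m₂ = c^(d_q) mod q: c ≡ 10 (mod 13), and 10^5 mod 13 = 4.
h = q_inv·(m₁ − m₂) mod p = 32·(7 − 4) mod 83 = 13.
m = m₂ + h·q = 4 + 13·13 = 173.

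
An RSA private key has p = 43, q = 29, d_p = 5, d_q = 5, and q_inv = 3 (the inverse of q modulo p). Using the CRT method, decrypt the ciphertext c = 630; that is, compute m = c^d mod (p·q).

m₁ = c^(d_p) mod p: c ≡ 28 (mod 43), and 28^5 mod 43 = 5.
m₂ = c^(d_q) mod q: c ≡ 21 (mod 29), and 21^5 mod 29 = 2.
h = q_inv·(m₁ − m₂) mod p = 3·(5 − 2) mod 43 = 9.
m = m₂ + h·q = 2 + 9·29 = 263.

263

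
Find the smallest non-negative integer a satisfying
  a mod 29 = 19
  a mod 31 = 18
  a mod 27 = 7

7675

Combine the congruences pairwise.
From a ≡ 19 (mod 29) write a = 19 + 29t. Substituting into a ≡ 18 (mod 31) gives 29t ≡ 30 (mod 31), and since 29⁻¹ ≡ 15 (mod 31), t ≡ 16. Hence a ≡ 19 + 29·16 = 483 (mod 899).
From a ≡ 483 (mod 899) write a = 483 + 899t. Substituting into a ≡ 7 (mod 27) gives 899t ≡ 10 (mod 27), and since 8⁻¹ ≡ 17 (mod 27), t ≡ 8. Hence a ≡ 483 + 899·8 = 7675 (mod 24273).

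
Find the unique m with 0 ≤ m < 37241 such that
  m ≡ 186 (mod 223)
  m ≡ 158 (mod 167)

18695

Combine the congruences pairwise.
From m ≡ 186 (mod 223) write m = 186 + 223t. Substituting into m ≡ 158 (mod 167) gives 223t ≡ 139 (mod 167), and since 56⁻¹ ≡ 3 (mod 167), t ≡ 83. Hence m ≡ 186 + 223·83 = 18695 (mod 37241).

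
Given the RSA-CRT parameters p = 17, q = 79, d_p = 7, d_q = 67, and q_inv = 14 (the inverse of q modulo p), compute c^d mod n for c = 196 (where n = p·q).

733

m₁ = c^(d_p) mod p: c ≡ 9 (mod 17), and 9^7 mod 17 = 2.
m₂ = c^(d_q) mod q: c ≡ 38 (mod 79), and 38^67 mod 79 = 22.
h = q_inv·(m₁ − m₂) mod p = 14·(2 − 22) mod 17 = 9.
m = m₂ + h·q = 22 + 9·79 = 733.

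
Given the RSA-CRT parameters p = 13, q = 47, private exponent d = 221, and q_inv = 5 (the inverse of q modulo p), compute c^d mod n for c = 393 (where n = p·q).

d_p = d mod (p−1) = 221 mod 12 = 5; d_q = d mod (q−1) = 37.
m₁ = c^(d_p) mod p: c ≡ 3 (mod 13), and 3^5 mod 13 = 9.
m₂ = c^(d_q) mod q: c ≡ 17 (mod 47), and 17^37 mod 47 = 9.
h = q_inv·(m₁ − m₂) mod p = 5·(9 − 9) mod 13 = 0.
m = m₂ + h·q = 9 + 0·47 = 9.

9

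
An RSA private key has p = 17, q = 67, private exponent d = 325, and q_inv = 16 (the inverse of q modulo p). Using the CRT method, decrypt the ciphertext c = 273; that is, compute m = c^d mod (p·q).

d_p = d mod (p−1) = 325 mod 16 = 5; d_q = d mod (q−1) = 61.
m₁ = c^(d_p) mod p: c ≡ 1 (mod 17), and 1^5 mod 17 = 1.
m₂ = c^(d_q) mod q: c ≡ 5 (mod 67), and 5^61 mod 67 = 53.
h = q_inv·(m₁ − m₂) mod p = 16·(1 − 53) mod 17 = 1.
m = m₂ + h·q = 53 + 1·67 = 120.

120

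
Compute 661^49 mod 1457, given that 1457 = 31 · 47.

Mod 31: 661 ≡ 10; by Fermat, exponent reduces to 49 mod 30 = 19; 10^19 ≡ 18 (mod 31).
Mod 47: 661 ≡ 3; by Fermat, exponent reduces to 49 mod 46 = 3; 3^3 ≡ 27 (mod 47).
Combine by CRT: x ≡ 18 (mod 31), x ≡ 27 (mod 47) ⇒ x ≡ 638 (mod 1457).

638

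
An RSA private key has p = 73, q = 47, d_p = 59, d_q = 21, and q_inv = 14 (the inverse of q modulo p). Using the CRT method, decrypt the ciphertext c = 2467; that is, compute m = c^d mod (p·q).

2064

m₁ = c^(d_p) mod p: c ≡ 58 (mod 73), and 58^59 mod 73 = 20.
m₂ = c^(d_q) mod q: c ≡ 23 (mod 47), and 23^21 mod 47 = 43.
h = q_inv·(m₁ − m₂) mod p = 14·(20 − 43) mod 73 = 43.
m = m₂ + h·q = 43 + 43·47 = 2064.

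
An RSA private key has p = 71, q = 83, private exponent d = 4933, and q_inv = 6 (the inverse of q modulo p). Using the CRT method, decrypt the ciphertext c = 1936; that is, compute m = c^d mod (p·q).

d_p = d mod (p−1) = 4933 mod 70 = 33; d_q = d mod (q−1) = 13.
m₁ = c^(d_p) mod p: c ≡ 19 (mod 71), and 19^33 mod 71 = 12.
m₂ = c^(d_q) mod q: c ≡ 27 (mod 83), and 27^13 mod 83 = 37.
h = q_inv·(m₁ − m₂) mod p = 6·(12 − 37) mod 71 = 63.
m = m₂ + h·q = 37 + 63·83 = 5266.

5266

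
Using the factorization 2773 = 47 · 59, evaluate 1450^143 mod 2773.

Mod 47: 1450 ≡ 40; by Fermat, exponent reduces to 143 mod 46 = 5; 40^5 ≡ 19 (mod 47).
Mod 59: 1450 ≡ 34; by Fermat, exponent reduces to 143 mod 58 = 27; 34^27 ≡ 32 (mod 59).
Combine by CRT: x ≡ 19 (mod 47), x ≡ 32 (mod 59) ⇒ x ≡ 2510 (mod 2773).

2510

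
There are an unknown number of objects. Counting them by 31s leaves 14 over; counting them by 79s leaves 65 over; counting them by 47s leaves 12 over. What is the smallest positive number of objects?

43910

The moduli are pairwise coprime; M = 31·79·47 = 115103.
M/31 = 3713; 3713 ≡ 24 (mod 31); 24·22 ≡ 1, so inverse 22.
M/79 = 1457; 1457 ≡ 35 (mod 79); 35·70 ≡ 1, so inverse 70.
M/47 = 2449; 2449 ≡ 5 (mod 47); 5·19 ≡ 1, so inverse 19.
N ≡ 14·3713·22 + 65·1457·70 + 12·2449·19 = 8331326.
8331326 mod 115103 = 43910.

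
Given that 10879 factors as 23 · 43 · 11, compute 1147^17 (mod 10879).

306

Mod 23: 1147 ≡ 20; 20^17 ≡ 7 (mod 23).
Mod 43: 1147 ≡ 29; 29^17 ≡ 5 (mod 43).
Mod 11: 1147 ≡ 3; by Fermat, exponent reduces to 17 mod 10 = 7; 3^7 ≡ 9 (mod 11).
Combine by CRT: x ≡ 7 (mod 23), x ≡ 5 (mod 43), x ≡ 9 (mod 11) ⇒ x ≡ 306 (mod 10879).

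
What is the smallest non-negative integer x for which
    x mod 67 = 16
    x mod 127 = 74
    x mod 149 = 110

932254

The moduli are pairwise coprime; N = 67·127·149 = 1267841.
N/67 = 18923; 18923 ≡ 29 (mod 67); 29·37 ≡ 1, so inverse 37.
N/127 = 9983; 9983 ≡ 77 (mod 127); 77·33 ≡ 1, so inverse 33.
N/149 = 8509; 8509 ≡ 16 (mod 149); 16·28 ≡ 1, so inverse 28.
x ≡ 16·18923·37 + 74·9983·33 + 110·8509·28 = 61788622.
61788622 mod 1267841 = 932254.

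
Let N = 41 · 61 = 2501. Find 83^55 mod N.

1477

Mod 41: 83 ≡ 1; by Fermat, exponent reduces to 55 mod 40 = 15; 1^15 ≡ 1 (mod 41).
Mod 61: 83 ≡ 22; 22^55 ≡ 13 (mod 61).
Combine by CRT: x ≡ 1 (mod 41), x ≡ 13 (mod 61) ⇒ x ≡ 1477 (mod 2501).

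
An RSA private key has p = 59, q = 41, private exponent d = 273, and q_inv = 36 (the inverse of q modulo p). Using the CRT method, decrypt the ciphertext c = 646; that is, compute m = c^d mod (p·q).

1624

d_p = d mod (p−1) = 273 mod 58 = 41; d_q = d mod (q−1) = 33.
m₁ = c^(d_p) mod p: c ≡ 56 (mod 59), and 56^41 mod 59 = 31.
m₂ = c^(d_q) mod q: c ≡ 31 (mod 41), and 31^33 mod 41 = 25.
h = q_inv·(m₁ − m₂) mod p = 36·(31 − 25) mod 59 = 39.
m = m₂ + h·q = 25 + 39·41 = 1624.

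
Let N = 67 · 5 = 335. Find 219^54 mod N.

Mod 67: 219 ≡ 18; 18^54 ≡ 24 (mod 67).
Mod 5: 219 ≡ 4; by Fermat, exponent reduces to 54 mod 4 = 2; 4^2 ≡ 1 (mod 5).
Combine by CRT: x ≡ 24 (mod 67), x ≡ 1 (mod 5) ⇒ x ≡ 91 (mod 335).

91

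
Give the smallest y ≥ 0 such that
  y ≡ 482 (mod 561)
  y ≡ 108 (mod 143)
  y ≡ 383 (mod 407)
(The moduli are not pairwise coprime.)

gcd(561, 143) = 11 and 11 | (108 − 482), so the pair is consistent; merging gives y ≡ 4970 (mod 7293), where 7293 = lcm(561, 143).
gcd(7293, 407) = 11 and 11 | (383 − 4970), so the pair is consistent; merging gives y ≡ 209174 (mod 269841), where 269841 = lcm(7293, 407).
The solution is unique modulo lcm(561, 143, 407) = 269841.

209174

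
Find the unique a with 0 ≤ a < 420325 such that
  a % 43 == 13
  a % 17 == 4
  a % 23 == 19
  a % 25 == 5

From a ≡ 13 (mod 43) write a = 13 + 43t. Substituting into a ≡ 4 (mod 17) gives 43t ≡ 8 (mod 17), and since 9⁻¹ ≡ 2 (mod 17), t ≡ 16. Hence a ≡ 13 + 43·16 = 701 (mod 731).
From a ≡ 701 (mod 731) write a = 701 + 731t. Substituting into a ≡ 19 (mod 23) gives 731t ≡ 8 (mod 23), and since 18⁻¹ ≡ 9 (mod 23), t ≡ 3. Hence a ≡ 701 + 731·3 = 2894 (mod 16813).
From a ≡ 2894 (mod 16813) write a = 2894 + 16813t. Substituting into a ≡ 5 (mod 25) gives 16813t ≡ 11 (mod 25), and since 13⁻¹ ≡ 2 (mod 25), t ≡ 22. Hence a ≡ 2894 + 16813·22 = 372780 (mod 420325).

372780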